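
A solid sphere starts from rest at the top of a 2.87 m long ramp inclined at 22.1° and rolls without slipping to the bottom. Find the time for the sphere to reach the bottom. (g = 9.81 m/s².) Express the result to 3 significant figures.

t ≈ 1.48 s

The moment of inertia is (2/5)MR², giving k ≡ I/(MR²) = 0.4.
Translational: Mg sinθ − f = Ma. Rotational about the CM: fR = Iα = kMRa, so f = kMa.
Hence a = g sinθ/(1+k) = 9.81×sin22.1°/1.4 = 2.636 m/s².
With constant a from rest, t = √(2L/a) = √(2·2.87/2.636) ≈ 1.48 s.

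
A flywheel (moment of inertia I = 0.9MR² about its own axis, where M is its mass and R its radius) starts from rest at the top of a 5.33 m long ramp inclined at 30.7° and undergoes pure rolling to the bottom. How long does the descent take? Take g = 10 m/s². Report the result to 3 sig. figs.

The moment of inertia is 0.9MR², giving k ≡ I/(MR²) = 0.9.
Along the incline Mg sinθ − f = Ma, and torque about the center fR = Iα = kMR²(a/R) gives f = kMa.
Hence a = g sinθ/(1+k) = 10×sin30.7°/1.9 = 2.687 m/s².
With constant a from rest, t = √(2L/a) = √(2·5.33/2.687) ≈ 1.99 s.

t ≈ 1.99 s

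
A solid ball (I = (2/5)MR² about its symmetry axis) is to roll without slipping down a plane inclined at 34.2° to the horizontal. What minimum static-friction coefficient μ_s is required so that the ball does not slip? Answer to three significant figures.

The moment of inertia is (2/5)MR², giving k ≡ I/(MR²) = 0.4.
Newton's second law down the slope: Mg sinθ − f = Ma. The torque equation fR = Iα (with α = a/R) gives f = kMa.
These give a = g sinθ/(1+k) and the required friction f = kMg sinθ/(1+k).
The normal force is N = Mg cosθ, so μ_min = f/N = k tanθ/(1+k).
μ_min = 0.4 × tan34.2° / 1.4 ≈ 0.194.

μ_min ≈ 0.194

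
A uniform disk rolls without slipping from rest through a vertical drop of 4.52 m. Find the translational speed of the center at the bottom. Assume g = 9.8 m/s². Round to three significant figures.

v ≈ 7.69 m/s

The moment of inertia is (1/2)MR², giving k ≡ I/(MR²) = 0.5.
Since it rolls without slipping, ω = v/R and KE = ½Mv² + ½Iω² = ½(1+k)Mv² = (3/4)Mv².
Energy conservation: Mgh = (3/4)Mv², so v = √(2gh/(1+k)) = √(2 × 9.8 × 4.52 / 1.5) ≈ 7.69 m/s.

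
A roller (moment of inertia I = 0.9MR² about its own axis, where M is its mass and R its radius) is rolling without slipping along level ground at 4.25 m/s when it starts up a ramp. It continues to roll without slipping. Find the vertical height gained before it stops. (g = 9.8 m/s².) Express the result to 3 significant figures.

The moment of inertia is 0.9MR², giving k ≡ I/(MR²) = 0.9.
Pure rolling means v = ωR; then KE = ½Mv² + ½I(v/R)² = ½(1+k)Mv² = (19/20)Mv².
At the top the kinetic energy is zero, so (19/20)Mv₀² = Mgh.
Thus h = (1+k)v₀²/(2g) = 1.9 × 4.25² / (2 × 9.8) ≈ 1.75 m.

h ≈ 1.75 m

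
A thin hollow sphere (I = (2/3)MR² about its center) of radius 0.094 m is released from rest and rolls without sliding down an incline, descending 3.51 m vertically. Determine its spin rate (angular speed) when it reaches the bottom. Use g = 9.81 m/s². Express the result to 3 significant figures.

ω ≈ 68.4 rad/s

With I = (2/3)MR², the ratio k = I/(MR²) is 2/3.
Pure rolling means v = ωR; then KE = ½Mv² + ½I(v/R)² = ½(1+k)Mv² = (5/6)Mv².
Energy conservation Mgh = ½(1+k)Mv² gives v = √(2gh/(1+k)) = √(2 × 9.81 × 3.51 / 1.667) = 6.428 m/s.
Then ω = v/R = 6.428 / 0.094 ≈ 68.4 rad/s.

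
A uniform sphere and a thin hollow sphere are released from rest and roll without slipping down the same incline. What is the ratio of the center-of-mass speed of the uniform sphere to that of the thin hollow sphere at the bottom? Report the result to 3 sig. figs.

v_ratio ≈ 1.09

Each satisfies Mgh = ½(1+k)Mv² with k = I/(MR²), so v ∝ 1/√(1+k).
For the uniform sphere k = 0.4; for the thin hollow sphere k = 2/3.
v₁/v₂ = √((1+k₂)/(1+k₁)) = √(1.667/1.4) ≈ 1.09.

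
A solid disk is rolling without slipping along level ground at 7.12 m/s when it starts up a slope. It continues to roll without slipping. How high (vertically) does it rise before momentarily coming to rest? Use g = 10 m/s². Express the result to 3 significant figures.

h ≈ 3.80 m

For this body I = (1/2)MR², i.e. k = I/(MR²) = 0.5.
Pure rolling means v = ωR; then KE = ½Mv² + ½I(v/R)² = ½(1+k)Mv² = (3/4)Mv².
All of this converts to potential energy at the highest point: (3/4)Mv₀² = Mgh.
Thus h = (1+k)v₀²/(2g) = 1.5 × 7.12² / (2 × 10) ≈ 3.80 m.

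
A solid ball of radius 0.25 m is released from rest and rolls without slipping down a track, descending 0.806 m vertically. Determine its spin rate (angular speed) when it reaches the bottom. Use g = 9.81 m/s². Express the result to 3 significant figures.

Here I = (2/5)MR², so the shape factor k = I/(MR²) = 0.4.
Rolling without slipping gives ω = v/R, so the total kinetic energy is ½Mv² + ½Iω² = ½(1+k)Mv² = (7/10)Mv².
Energy conservation Mgh = ½(1+k)Mv² gives v = √(2gh/(1+k)) = √(2 × 9.81 × 0.806 / 1.4) = 3.361 m/s.
Then ω = v/R = 3.361 / 0.25 ≈ 13.4 rad/s.

ω ≈ 13.4 rad/s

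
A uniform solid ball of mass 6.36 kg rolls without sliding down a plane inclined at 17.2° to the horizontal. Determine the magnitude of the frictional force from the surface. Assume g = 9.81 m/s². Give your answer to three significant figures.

f ≈ 5.27 N

Here I = (2/5)MR², so the shape factor k = I/(MR²) = 0.4.
Newton's second law down the slope: Mg sinθ − f = Ma. The torque equation fR = Iα (with α = a/R) gives f = kMa.
Combining, a = g sinθ/(1+k) and f = kMa = kMg sinθ/(1+k).
f = 0.4 × 6.36 × 9.81 × sin17.2° / 1.4 ≈ 5.27 N.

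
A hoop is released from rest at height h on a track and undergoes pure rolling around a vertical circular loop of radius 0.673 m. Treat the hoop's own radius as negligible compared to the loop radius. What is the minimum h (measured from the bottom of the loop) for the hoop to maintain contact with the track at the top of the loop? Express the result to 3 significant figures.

With I = MR², the ratio k = I/(MR²) is 1.
At the top of the loop, the minimum-contact condition is Mg = Mv_top²/r, so v_top² = gr.
With ω = v/R, the kinetic energy at speed v is ½(1+k)Mv² = Mv².
Energy conservation from release (height h) to the top (height 2r): Mgh = Mg(2r) + M·gr.
Thus h_min = 2r + (1+k)r/2 = r(2 + 2/2) = 0.673 × 3 ≈ 2.02 m.

h_min ≈ 2.02 m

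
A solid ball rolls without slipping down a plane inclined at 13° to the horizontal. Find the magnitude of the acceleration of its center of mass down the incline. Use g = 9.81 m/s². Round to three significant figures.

a ≈ 1.58 m/s²

The moment of inertia is (2/5)MR², giving k ≡ I/(MR²) = 0.4.
Newton's second law down the slope: Mg sinθ − f = Ma. The torque equation fR = Iα (with α = a/R) gives f = kMa.
Eliminating f: Mg sinθ = (1+k)Ma, so a = g sinθ/(1+k) = 9.81 × sin13° / 1.4 ≈ 1.58 m/s².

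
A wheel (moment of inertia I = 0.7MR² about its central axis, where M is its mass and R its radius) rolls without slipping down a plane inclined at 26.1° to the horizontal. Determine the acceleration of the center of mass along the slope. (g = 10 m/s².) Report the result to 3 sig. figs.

With I = 0.7MR², the ratio k = I/(MR²) is 0.7.
Along the incline Mg sinθ − f = Ma, and torque about the center fR = Iα = kMR²(a/R) gives f = kMa.
Eliminating f: Mg sinθ = (1+k)Ma, so a = g sinθ/(1+k) = 10 × sin26.1° / 1.7 ≈ 2.59 m/s².

a ≈ 2.59 m/s²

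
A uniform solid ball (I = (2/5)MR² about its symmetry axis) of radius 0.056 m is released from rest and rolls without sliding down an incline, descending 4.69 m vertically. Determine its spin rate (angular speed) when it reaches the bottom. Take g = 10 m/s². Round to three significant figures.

Here I = (2/5)MR², so the shape factor k = I/(MR²) = 0.4.
Since it rolls without slipping, ω = v/R and KE = ½Mv² + ½Iω² = ½(1+k)Mv² = (7/10)Mv².
Energy conservation Mgh = ½(1+k)Mv² gives v = √(2gh/(1+k)) = √(2 × 10 × 4.69 / 1.4) = 8.185 m/s.
The angular speed follows from ω = v/R = 8.185/0.056 ≈ 146 rad/s.

ω ≈ 146 rad/s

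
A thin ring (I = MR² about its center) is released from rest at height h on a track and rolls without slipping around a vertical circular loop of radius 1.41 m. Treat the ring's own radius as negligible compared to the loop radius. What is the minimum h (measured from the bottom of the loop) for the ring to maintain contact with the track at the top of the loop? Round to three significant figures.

h_min ≈ 4.23 m

Here I = MR², so the shape factor k = I/(MR²) = 1.
At the top, contact is just lost when gravity alone supplies the centripetal force: Mg = Mv_top²/r, i.e. v_top² = gr.
With ω = v/R, the kinetic energy at speed v is ½(1+k)Mv² = Mv².
Energy conservation from release (height h) to the top (height 2r): Mgh = Mg(2r) + M·gr.
Thus h_min = 2r + (1+k)r/2 = r(2 + 2/2) = 1.41 × 3 ≈ 4.23 m.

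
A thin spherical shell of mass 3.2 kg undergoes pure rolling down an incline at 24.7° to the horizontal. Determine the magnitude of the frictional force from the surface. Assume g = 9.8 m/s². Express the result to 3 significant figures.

f ≈ 5.24 N

For this body I = (2/3)MR², i.e. k = I/(MR²) = 2/3.
Newton's second law down the slope: Mg sinθ − f = Ma. The torque equation fR = Iα (with α = a/R) gives f = kMa.
Combining, a = g sinθ/(1+k) and f = kMa = kMg sinθ/(1+k).
f = (2/3) × 3.2 × 9.8 × sin24.7° / 1.667 ≈ 5.24 N.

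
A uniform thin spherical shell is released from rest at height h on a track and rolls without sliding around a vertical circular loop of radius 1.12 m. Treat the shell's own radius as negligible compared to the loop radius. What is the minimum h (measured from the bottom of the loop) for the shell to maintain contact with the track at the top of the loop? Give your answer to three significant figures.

For this body I = (2/3)MR², i.e. k = I/(MR²) = 2/3.
At the top, contact is just lost when gravity alone supplies the centripetal force: Mg = Mv_top²/r, i.e. v_top² = gr.
With ω = v/R, the kinetic energy at speed v is ½(1+k)Mv² = (5/6)Mv².
Energy conservation from release (height h) to the top (height 2r): Mgh = Mg(2r) + (5/6)M·gr.
Thus h_min = 2r + (1+k)r/2 = r(2 + 1.667/2) = 1.12 × 2.833 ≈ 3.17 m.

h_min ≈ 3.17 m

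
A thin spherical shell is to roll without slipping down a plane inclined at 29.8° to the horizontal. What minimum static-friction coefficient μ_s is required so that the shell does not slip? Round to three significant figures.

The moment of inertia is (2/3)MR², giving k ≡ I/(MR²) = 2/3.
Newton's second law down the slope: Mg sinθ − f = Ma. The torque equation fR = Iα (with α = a/R) gives f = kMa.
These give a = g sinθ/(1+k) and the required friction f = kMg sinθ/(1+k).
The normal force is N = Mg cosθ, so μ_min = f/N = k tanθ/(1+k).
μ_min = (2/3) × tan29.8° / 1.667 ≈ 0.229.

μ_min ≈ 0.229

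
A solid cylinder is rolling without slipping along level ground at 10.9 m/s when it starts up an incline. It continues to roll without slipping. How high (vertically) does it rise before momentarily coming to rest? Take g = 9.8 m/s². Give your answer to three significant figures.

For this body I = (1/2)MR², i.e. k = I/(MR²) = 0.5.
Since it rolls without slipping, ω = v/R and KE = ½Mv² + ½Iω² = ½(1+k)Mv² = (3/4)Mv².
All of this converts to potential energy at the highest point: (3/4)Mv₀² = Mgh.
Thus h = (1+k)v₀²/(2g) = 1.5 × 10.9² / (2 × 9.8) ≈ 9.09 m.

h ≈ 9.09 m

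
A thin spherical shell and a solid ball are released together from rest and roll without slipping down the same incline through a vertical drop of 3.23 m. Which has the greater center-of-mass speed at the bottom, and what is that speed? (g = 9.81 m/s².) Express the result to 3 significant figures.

the solid ball, at v ≈ 6.73 m/s

For rolling without slipping, Mgh = ½(1+k)Mv² where k = I/(MR²), so v = √(2gh/(1+k)).
Thin spherical shell: k = 2/3, giving v = √(2×9.81×3.23/1.667) = 6.166 m/s.
Solid ball: k = 0.4, giving v = √(2×9.81×3.23/1.4) = 6.728 m/s.
The smaller k wins: the solid ball, at ≈ 6.73 m/s.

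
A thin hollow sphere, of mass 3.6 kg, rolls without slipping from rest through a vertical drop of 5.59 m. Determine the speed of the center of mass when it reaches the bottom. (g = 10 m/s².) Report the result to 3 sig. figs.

Here I = (2/3)MR², so the shape factor k = I/(MR²) = 2/3.
Pure rolling means v = ωR; then KE = ½Mv² + ½I(v/R)² = ½(1+k)Mv² = (5/6)Mv².
Setting Mgh = (5/6)Mv² gives v = √(2gh/(1+k)) = √(2·10·5.59/1.667) ≈ 8.19 m/s.

v ≈ 8.19 m/s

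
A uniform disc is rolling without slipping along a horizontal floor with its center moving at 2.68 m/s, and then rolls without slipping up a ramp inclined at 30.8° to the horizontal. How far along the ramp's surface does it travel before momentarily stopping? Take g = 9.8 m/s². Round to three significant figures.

Here I = (1/2)MR², so the shape factor k = I/(MR²) = 0.5.
Since it rolls without slipping, ω = v/R and KE = ½Mv² + ½Iω² = ½(1+k)Mv² = (3/4)Mv².
Setting this equal to Mgh gives the vertical rise h = (1+k)v₀²/(2g) = 1.5×2.68²/(2×9.8) = 0.5497 m.
The distance along the slope is d = h/sinθ = 0.5497/sin30.8° ≈ 1.07 m.

d ≈ 1.07 m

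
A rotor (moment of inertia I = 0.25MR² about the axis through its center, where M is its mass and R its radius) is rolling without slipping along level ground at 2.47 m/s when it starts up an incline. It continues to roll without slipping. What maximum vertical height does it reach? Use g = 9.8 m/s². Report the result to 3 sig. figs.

With I = 0.25MR², the ratio k = I/(MR²) is 0.25.
Since it rolls without slipping, ω = v/R and KE = ½Mv² + ½Iω² = ½(1+k)Mv² = (5/8)Mv².
All of this converts to potential energy at the highest point: (5/8)Mv₀² = Mgh.
Thus h = (1+k)v₀²/(2g) = 1.25 × 2.47² / (2 × 9.8) ≈ 0.389 m.

h ≈ 0.389 m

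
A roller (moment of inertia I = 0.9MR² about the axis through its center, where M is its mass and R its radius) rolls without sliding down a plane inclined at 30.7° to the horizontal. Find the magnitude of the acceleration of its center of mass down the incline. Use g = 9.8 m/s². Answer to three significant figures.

With I = 0.9MR², the ratio k = I/(MR²) is 0.9.
Translational: Mg sinθ − f = Ma. Rotational about the CM: fR = Iα = kMRa, so f = kMa.
Eliminating f: Mg sinθ = (1+k)Ma, so a = g sinθ/(1+k) = 9.8 × sin30.7° / 1.9 ≈ 2.63 m/s².

a ≈ 2.63 m/s²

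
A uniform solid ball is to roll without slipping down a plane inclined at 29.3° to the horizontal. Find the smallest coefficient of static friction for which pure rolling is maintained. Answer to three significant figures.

μ_min ≈ 0.160

For this body I = (2/5)MR², i.e. k = I/(MR²) = 0.4.
Translational: Mg sinθ − f = Ma. Rotational about the CM: fR = Iα = kMRa, so f = kMa.
These give a = g sinθ/(1+k) and the required friction f = kMg sinθ/(1+k).
With N = Mg cosθ, the no-slip condition f ≤ μN gives μ_min = f/N = k tanθ/(1+k).
μ_min = 0.4 × tan29.3° / 1.4 ≈ 0.160.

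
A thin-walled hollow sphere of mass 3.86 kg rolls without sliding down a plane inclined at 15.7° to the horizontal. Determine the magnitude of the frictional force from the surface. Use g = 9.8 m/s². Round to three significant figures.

Here I = (2/3)MR², so the shape factor k = I/(MR²) = 2/3.
Along the incline Mg sinθ − f = Ma, and torque about the center fR = Iα = kMR²(a/R) gives f = kMa.
Combining, a = g sinθ/(1+k) and f = kMa = kMg sinθ/(1+k).
f = (2/3) × 3.86 × 9.8 × sin15.7° / 1.667 ≈ 4.09 N.

f ≈ 4.09 N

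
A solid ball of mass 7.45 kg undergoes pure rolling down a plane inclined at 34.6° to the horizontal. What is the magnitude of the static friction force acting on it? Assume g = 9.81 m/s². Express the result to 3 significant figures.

f ≈ 11.9 N

With I = (2/5)MR², the ratio k = I/(MR²) is 0.4.
Translational: Mg sinθ − f = Ma. Rotational about the CM: fR = Iα = kMRa, so f = kMa.
Combining, a = g sinθ/(1+k) and f = kMa = kMg sinθ/(1+k).
f = 0.4 × 7.45 × 9.81 × sin34.6° / 1.4 ≈ 11.9 N.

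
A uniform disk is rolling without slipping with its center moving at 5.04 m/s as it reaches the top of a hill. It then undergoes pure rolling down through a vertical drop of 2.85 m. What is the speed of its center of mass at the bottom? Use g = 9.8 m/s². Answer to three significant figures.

For this body I = (1/2)MR², i.e. k = I/(MR²) = 0.5.
Pure rolling means v = ωR; then KE = ½Mv² + ½I(v/R)² = ½(1+k)Mv² = (3/4)Mv².
Conserving energy between top and bottom: (3/4)Mv² = (3/4)Mv₀² + Mgh, hence v² = v₀² + 2gh/(1+k).
v = √(5.04² + 2×9.8×2.85/1.5) = √62.64 ≈ 7.91 m/s.

v ≈ 7.91 m/s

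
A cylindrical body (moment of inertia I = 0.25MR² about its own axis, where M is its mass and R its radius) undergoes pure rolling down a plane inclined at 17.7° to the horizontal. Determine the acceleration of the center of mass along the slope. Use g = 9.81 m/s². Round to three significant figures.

a ≈ 2.39 m/s²

Here I = 0.25MR², so the shape factor k = I/(MR²) = 0.25.
Along the incline Mg sinθ − f = Ma, and torque about the center fR = Iα = kMR²(a/R) gives f = kMa.
Eliminating f: Mg sinθ = (1+k)Ma, so a = g sinθ/(1+k) = 9.81 × sin17.7° / 1.25 ≈ 2.39 m/s².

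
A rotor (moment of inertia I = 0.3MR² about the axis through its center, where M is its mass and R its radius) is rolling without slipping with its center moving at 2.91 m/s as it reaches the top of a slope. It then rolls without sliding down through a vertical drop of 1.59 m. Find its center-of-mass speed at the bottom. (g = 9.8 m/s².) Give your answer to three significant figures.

v ≈ 5.70 m/s

The moment of inertia is 0.3MR², giving k ≡ I/(MR²) = 0.3.
The rolling condition ω = v/R makes the rotational term ½I(v/R)² = ½kMv², so KE_total = ½(1+k)Mv² = (13/20)Mv².
Conserving energy between top and bottom: (13/20)Mv² = (13/20)Mv₀² + Mgh, hence v² = v₀² + 2gh/(1+k).
v = √(2.91² + 2×9.8×1.59/1.3) = √32.44 ≈ 5.70 m/s.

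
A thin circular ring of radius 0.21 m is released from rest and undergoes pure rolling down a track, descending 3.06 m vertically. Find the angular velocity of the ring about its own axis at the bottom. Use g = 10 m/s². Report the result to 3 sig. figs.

ω ≈ 26.3 rad/s

The moment of inertia is MR², giving k ≡ I/(MR²) = 1.
Pure rolling means v = ωR; then KE = ½Mv² + ½I(v/R)² = ½(1+k)Mv² = Mv².
Energy conservation Mgh = ½(1+k)Mv² gives v = √(2gh/(1+k)) = √(2 × 10 × 3.06 / 2) = 5.532 m/s.
The angular speed follows from ω = v/R = 5.532/0.21 ≈ 26.3 rad/s.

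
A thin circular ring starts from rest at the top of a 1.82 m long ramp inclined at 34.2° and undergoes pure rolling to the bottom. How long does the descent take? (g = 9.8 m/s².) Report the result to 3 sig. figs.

t ≈ 1.15 s

The moment of inertia is MR², giving k ≡ I/(MR²) = 1.
Newton's second law down the slope: Mg sinθ − f = Ma. The torque equation fR = Iα (with α = a/R) gives f = kMa.
Hence a = g sinθ/(1+k) = 9.8×sin34.2°/2 = 2.754 m/s².
Starting from rest, L = ½at², so t = √(2L/a) = √(2×1.82/2.754) ≈ 1.15 s.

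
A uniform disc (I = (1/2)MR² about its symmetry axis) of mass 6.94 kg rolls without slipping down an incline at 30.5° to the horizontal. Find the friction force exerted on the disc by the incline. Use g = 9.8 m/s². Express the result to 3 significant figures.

f ≈ 11.5 N

Here I = (1/2)MR², so the shape factor k = I/(MR²) = 0.5.
Along the incline Mg sinθ − f = Ma, and torque about the center fR = Iα = kMR²(a/R) gives f = kMa.
Combining, a = g sinθ/(1+k) and f = kMa = kMg sinθ/(1+k).
f = 0.5 × 6.94 × 9.8 × sin30.5° / 1.5 ≈ 11.5 N.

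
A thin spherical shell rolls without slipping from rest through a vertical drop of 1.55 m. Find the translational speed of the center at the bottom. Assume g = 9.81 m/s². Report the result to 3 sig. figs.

v ≈ 4.27 m/s

The moment of inertia is (2/3)MR², giving k ≡ I/(MR²) = 2/3.
The rolling condition ω = v/R makes the rotational term ½I(v/R)² = ½kMv², so KE_total = ½(1+k)Mv² = (5/6)Mv².
Setting Mgh = (5/6)Mv² gives v = √(2gh/(1+k)) = √(2·9.81·1.55/1.667) ≈ 4.27 m/s.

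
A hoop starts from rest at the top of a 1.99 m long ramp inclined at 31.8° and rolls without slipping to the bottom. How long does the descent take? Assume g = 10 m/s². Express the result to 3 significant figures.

The moment of inertia is MR², giving k ≡ I/(MR²) = 1.
Newton's second law down the slope: Mg sinθ − f = Ma. The torque equation fR = Iα (with α = a/R) gives f = kMa.
Hence a = g sinθ/(1+k) = 10×sin31.8°/2 = 2.635 m/s².
Starting from rest, L = ½at², so t = √(2L/a) = √(2×1.99/2.635) ≈ 1.23 s.

t ≈ 1.23 s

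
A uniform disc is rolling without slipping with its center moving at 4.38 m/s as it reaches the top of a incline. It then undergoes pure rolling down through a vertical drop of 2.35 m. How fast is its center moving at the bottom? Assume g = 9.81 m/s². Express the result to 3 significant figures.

With I = (1/2)MR², the ratio k = I/(MR²) is 0.5.
Rolling without slipping gives ω = v/R, so the total kinetic energy is ½Mv² + ½Iω² = ½(1+k)Mv² = (3/4)Mv².
Conserving energy between top and bottom: (3/4)Mv² = (3/4)Mv₀² + Mgh, hence v² = v₀² + 2gh/(1+k).
v = √(4.38² + 2×9.81×2.35/1.5) = √49.92 ≈ 7.07 m/s.

v ≈ 7.07 m/s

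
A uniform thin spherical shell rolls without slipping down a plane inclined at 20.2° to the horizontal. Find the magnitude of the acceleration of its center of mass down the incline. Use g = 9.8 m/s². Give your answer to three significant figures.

a ≈ 2.03 m/s²

With I = (2/3)MR², the ratio k = I/(MR²) is 2/3.
Along the incline Mg sinθ − f = Ma, and torque about the center fR = Iα = kMR²(a/R) gives f = kMa.
Eliminating f: Mg sinθ = (1+k)Ma, so a = g sinθ/(1+k) = 9.8 × sin20.2° / 1.667 ≈ 2.03 m/s².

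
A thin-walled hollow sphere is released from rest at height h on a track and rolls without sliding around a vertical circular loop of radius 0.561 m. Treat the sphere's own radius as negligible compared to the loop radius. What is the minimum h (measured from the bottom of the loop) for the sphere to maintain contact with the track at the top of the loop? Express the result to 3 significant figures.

The moment of inertia is (2/3)MR², giving k ≡ I/(MR²) = 2/3.
At the top of the loop, the minimum-contact condition is Mg = Mv_top²/r, so v_top² = gr.
With ω = v/R, the kinetic energy at speed v is ½(1+k)Mv² = (5/6)Mv².
Energy conservation from release (height h) to the top (height 2r): Mgh = Mg(2r) + (5/6)M·gr.
Thus h_min = 2r + (1+k)r/2 = r(2 + 1.667/2) = 0.561 × 2.833 ≈ 1.59 m.

h_min ≈ 1.59 m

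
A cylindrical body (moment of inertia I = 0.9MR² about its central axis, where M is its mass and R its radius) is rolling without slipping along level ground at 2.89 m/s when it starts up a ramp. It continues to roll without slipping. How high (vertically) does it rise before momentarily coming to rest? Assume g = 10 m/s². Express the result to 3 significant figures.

The moment of inertia is 0.9MR², giving k ≡ I/(MR²) = 0.9.
Rolling without slipping gives ω = v/R, so the total kinetic energy is ½Mv² + ½Iω² = ½(1+k)Mv² = (19/20)Mv².
All of this converts to potential energy at the highest point: (19/20)Mv₀² = Mgh.
Thus h = (1+k)v₀²/(2g) = 1.9 × 2.89² / (2 × 10) ≈ 0.793 m.

h ≈ 0.793 m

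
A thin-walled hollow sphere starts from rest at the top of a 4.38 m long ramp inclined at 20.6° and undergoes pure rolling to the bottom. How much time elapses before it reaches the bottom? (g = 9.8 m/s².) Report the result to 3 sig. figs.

For this body I = (2/3)MR², i.e. k = I/(MR²) = 2/3.
Newton's second law down the slope: Mg sinθ − f = Ma. The torque equation fR = Iα (with α = a/R) gives f = kMa.
Hence a = g sinθ/(1+k) = 9.8×sin20.6°/1.667 = 2.069 m/s².
With constant a from rest, t = √(2L/a) = √(2·4.38/2.069) ≈ 2.06 s.

t ≈ 2.06 s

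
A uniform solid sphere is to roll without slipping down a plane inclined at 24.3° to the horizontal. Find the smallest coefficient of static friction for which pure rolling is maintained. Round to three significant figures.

The moment of inertia is (2/5)MR², giving k ≡ I/(MR²) = 0.4.
Along the incline Mg sinθ − f = Ma, and torque about the center fR = Iα = kMR²(a/R) gives f = kMa.
These give a = g sinθ/(1+k) and the required friction f = kMg sinθ/(1+k).
The normal force is N = Mg cosθ, so μ_min = f/N = k tanθ/(1+k).
μ_min = 0.4 × tan24.3° / 1.4 ≈ 0.129.

μ_min ≈ 0.129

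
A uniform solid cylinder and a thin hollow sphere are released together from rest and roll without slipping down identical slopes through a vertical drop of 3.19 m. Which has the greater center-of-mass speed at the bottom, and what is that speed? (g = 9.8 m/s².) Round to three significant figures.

the uniform solid cylinder, at v ≈ 6.46 m/s

For rolling without slipping, Mgh = ½(1+k)Mv² where k = I/(MR²), so v = √(2gh/(1+k)).
Uniform solid cylinder: k = 0.5, giving v = √(2×9.8×3.19/1.5) = 6.456 m/s.
Thin hollow sphere: k = 2/3, giving v = √(2×9.8×3.19/1.667) = 6.125 m/s.
The smaller k wins: the uniform solid cylinder, at ≈ 6.46 m/s.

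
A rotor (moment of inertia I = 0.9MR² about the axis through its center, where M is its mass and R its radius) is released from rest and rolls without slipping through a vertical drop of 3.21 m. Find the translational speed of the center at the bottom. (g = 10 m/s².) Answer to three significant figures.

v ≈ 5.81 m/s

With I = 0.9MR², the ratio k = I/(MR²) is 0.9.
Since it rolls without slipping, ω = v/R and KE = ½Mv² + ½Iω² = ½(1+k)Mv² = (19/20)Mv².
Energy conservation: Mgh = (19/20)Mv², so v = √(2gh/(1+k)) = √(2 × 10 × 3.21 / 1.9) ≈ 5.81 m/s.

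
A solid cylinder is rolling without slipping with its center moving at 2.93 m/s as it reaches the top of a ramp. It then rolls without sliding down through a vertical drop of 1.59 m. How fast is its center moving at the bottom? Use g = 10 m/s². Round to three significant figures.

The moment of inertia is (1/2)MR², giving k ≡ I/(MR²) = 0.5.
Since it rolls without slipping, ω = v/R and KE = ½Mv² + ½Iω² = ½(1+k)Mv² = (3/4)Mv².
Conserving energy between top and bottom: (3/4)Mv² = (3/4)Mv₀² + Mgh, hence v² = v₀² + 2gh/(1+k).
v = √(2.93² + 2×10×1.59/1.5) = √29.78 ≈ 5.46 m/s.

v ≈ 5.46 m/s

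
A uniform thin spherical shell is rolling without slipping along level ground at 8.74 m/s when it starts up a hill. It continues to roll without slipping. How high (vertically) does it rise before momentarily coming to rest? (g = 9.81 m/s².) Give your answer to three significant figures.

With I = (2/3)MR², the ratio k = I/(MR²) is 2/3.
Rolling without slipping gives ω = v/R, so the total kinetic energy is ½Mv² + ½Iω² = ½(1+k)Mv² = (5/6)Mv².
At the top the kinetic energy is zero, so (5/6)Mv₀² = Mgh.
Thus h = (1+k)v₀²/(2g) = 1.667 × 8.74² / (2 × 9.81) ≈ 6.49 m.

h ≈ 6.49 m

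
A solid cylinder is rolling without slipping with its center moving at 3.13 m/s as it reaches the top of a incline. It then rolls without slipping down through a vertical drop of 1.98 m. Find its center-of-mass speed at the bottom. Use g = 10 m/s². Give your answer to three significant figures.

With I = (1/2)MR², the ratio k = I/(MR²) is 0.5.
Since it rolls without slipping, ω = v/R and KE = ½Mv² + ½Iω² = ½(1+k)Mv² = (3/4)Mv².
Conserving energy between top and bottom: (3/4)Mv² = (3/4)Mv₀² + Mgh, hence v² = v₀² + 2gh/(1+k).
v = √(3.13² + 2×10×1.98/1.5) = √36.2 ≈ 6.02 m/s.

v ≈ 6.02 m/s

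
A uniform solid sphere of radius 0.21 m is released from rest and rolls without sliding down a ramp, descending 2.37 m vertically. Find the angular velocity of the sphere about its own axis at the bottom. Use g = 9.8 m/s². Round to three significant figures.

ω ≈ 27.4 rad/s

For this body I = (2/5)MR², i.e. k = I/(MR²) = 0.4.
Since it rolls without slipping, ω = v/R and KE = ½Mv² + ½Iω² = ½(1+k)Mv² = (7/10)Mv².
Energy conservation Mgh = ½(1+k)Mv² gives v = √(2gh/(1+k)) = √(2 × 9.8 × 2.37 / 1.4) = 5.76 m/s.
Then ω = v/R = 5.76 / 0.21 ≈ 27.4 rad/s.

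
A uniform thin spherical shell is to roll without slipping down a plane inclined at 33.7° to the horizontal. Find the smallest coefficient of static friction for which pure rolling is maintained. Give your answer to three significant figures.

The moment of inertia is (2/3)MR², giving k ≡ I/(MR²) = 2/3.
Translational: Mg sinθ − f = Ma. Rotational about the CM: fR = Iα = kMRa, so f = kMa.
These give a = g sinθ/(1+k) and the required friction f = kMg sinθ/(1+k).
The normal force is N = Mg cosθ, so μ_min = f/N = k tanθ/(1+k).
μ_min = (2/3) × tan33.7° / 1.667 ≈ 0.267.

μ_min ≈ 0.267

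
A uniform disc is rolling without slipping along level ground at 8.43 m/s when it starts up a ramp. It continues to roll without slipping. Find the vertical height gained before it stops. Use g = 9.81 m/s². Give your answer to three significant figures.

h ≈ 5.43 m

Here I = (1/2)MR², so the shape factor k = I/(MR²) = 0.5.
Pure rolling means v = ωR; then KE = ½Mv² + ½I(v/R)² = ½(1+k)Mv² = (3/4)Mv².
At the top the kinetic energy is zero, so (3/4)Mv₀² = Mgh.
Thus h = (1+k)v₀²/(2g) = 1.5 × 8.43² / (2 × 9.81) ≈ 5.43 m.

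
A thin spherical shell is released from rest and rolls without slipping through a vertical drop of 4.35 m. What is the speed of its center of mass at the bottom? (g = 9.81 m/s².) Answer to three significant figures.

v ≈ 7.16 m/s

For this body I = (2/3)MR², i.e. k = I/(MR²) = 2/3.
Pure rolling means v = ωR; then KE = ½Mv² + ½I(v/R)² = ½(1+k)Mv² = (5/6)Mv².
Setting Mgh = (5/6)Mv² gives v = √(2gh/(1+k)) = √(2·9.81·4.35/1.667) ≈ 7.16 m/s.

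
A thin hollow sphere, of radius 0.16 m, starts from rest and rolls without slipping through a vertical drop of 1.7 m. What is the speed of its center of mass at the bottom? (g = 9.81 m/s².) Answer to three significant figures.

The moment of inertia is (2/3)MR², giving k ≡ I/(MR²) = 2/3.
The rolling condition ω = v/R makes the rotational term ½I(v/R)² = ½kMv², so KE_total = ½(1+k)Mv² = (5/6)Mv².
Setting Mgh = (5/6)Mv² gives v = √(2gh/(1+k)) = √(2·9.81·1.7/1.667) ≈ 4.47 m/s.

v ≈ 4.47 m/s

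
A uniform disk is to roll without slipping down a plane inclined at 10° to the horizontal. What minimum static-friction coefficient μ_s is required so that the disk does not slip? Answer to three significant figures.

μ_min ≈ 0.0588

With I = (1/2)MR², the ratio k = I/(MR²) is 0.5.
Along the incline Mg sinθ − f = Ma, and torque about the center fR = Iα = kMR²(a/R) gives f = kMa.
These give a = g sinθ/(1+k) and the required friction f = kMg sinθ/(1+k).
With N = Mg cosθ, the no-slip condition f ≤ μN gives μ_min = f/N = k tanθ/(1+k).
μ_min = 0.5 × tan10° / 1.5 ≈ 0.0588.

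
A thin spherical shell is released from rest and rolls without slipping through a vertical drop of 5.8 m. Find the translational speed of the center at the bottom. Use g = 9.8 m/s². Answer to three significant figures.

v ≈ 8.26 m/s

For this body I = (2/3)MR², i.e. k = I/(MR²) = 2/3.
Since it rolls without slipping, ω = v/R and KE = ½Mv² + ½Iω² = ½(1+k)Mv² = (5/6)Mv².
Energy conservation: Mgh = (5/6)Mv², so v = √(2gh/(1+k)) = √(2 × 9.8 × 5.8 / 1.667) ≈ 8.26 m/s.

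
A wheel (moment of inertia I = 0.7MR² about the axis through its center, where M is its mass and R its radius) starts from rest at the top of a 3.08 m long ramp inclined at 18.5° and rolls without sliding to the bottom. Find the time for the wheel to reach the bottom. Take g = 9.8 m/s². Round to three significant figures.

With I = 0.7MR², the ratio k = I/(MR²) is 0.7.
Along the incline Mg sinθ − f = Ma, and torque about the center fR = Iα = kMR²(a/R) gives f = kMa.
Hence a = g sinθ/(1+k) = 9.8×sin18.5°/1.7 = 1.829 m/s².
Starting from rest, L = ½at², so t = √(2L/a) = √(2×3.08/1.829) ≈ 1.84 s.

t ≈ 1.84 s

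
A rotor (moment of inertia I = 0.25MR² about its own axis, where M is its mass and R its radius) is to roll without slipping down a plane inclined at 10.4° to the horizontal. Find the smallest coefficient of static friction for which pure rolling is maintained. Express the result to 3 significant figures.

For this body I = 0.25MR², i.e. k = I/(MR²) = 0.25.
Along the incline Mg sinθ − f = Ma, and torque about the center fR = Iα = kMR²(a/R) gives f = kMa.
These give a = g sinθ/(1+k) and the required friction f = kMg sinθ/(1+k).
The normal force is N = Mg cosθ, so μ_min = f/N = k tanθ/(1+k).
μ_min = 0.25 × tan10.4° / 1.25 ≈ 0.0367.

μ_min ≈ 0.0367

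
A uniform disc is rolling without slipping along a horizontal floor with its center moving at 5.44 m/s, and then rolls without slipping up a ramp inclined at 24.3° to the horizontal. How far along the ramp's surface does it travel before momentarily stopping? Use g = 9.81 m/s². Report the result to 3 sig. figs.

For this body I = (1/2)MR², i.e. k = I/(MR²) = 0.5.
Rolling without slipping gives ω = v/R, so the total kinetic energy is ½Mv² + ½Iω² = ½(1+k)Mv² = (3/4)Mv².
Setting this equal to Mgh gives the vertical rise h = (1+k)v₀²/(2g) = 1.5×5.44²/(2×9.81) = 2.263 m.
The distance along the slope is d = h/sinθ = 2.263/sin24.3° ≈ 5.50 m.

d ≈ 5.50 m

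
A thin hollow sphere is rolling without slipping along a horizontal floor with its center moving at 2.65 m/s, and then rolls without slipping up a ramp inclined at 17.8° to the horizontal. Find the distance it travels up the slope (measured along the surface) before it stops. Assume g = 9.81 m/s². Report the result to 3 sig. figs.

The moment of inertia is (2/3)MR², giving k ≡ I/(MR²) = 2/3.
The rolling condition ω = v/R makes the rotational term ½I(v/R)² = ½kMv², so KE_total = ½(1+k)Mv² = (5/6)Mv².
Setting this equal to Mgh gives the vertical rise h = (1+k)v₀²/(2g) = 1.667×2.65²/(2×9.81) = 0.5965 m.
Along the incline, d = h/sinθ = 0.5965/sin17.8° ≈ 1.95 m.

d ≈ 1.95 m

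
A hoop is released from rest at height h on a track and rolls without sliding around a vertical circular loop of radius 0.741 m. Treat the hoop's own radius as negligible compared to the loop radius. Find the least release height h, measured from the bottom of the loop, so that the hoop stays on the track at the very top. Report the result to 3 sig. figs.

h_min ≈ 2.22 m

Here I = MR², so the shape factor k = I/(MR²) = 1.
At the top of the loop, the minimum-contact condition is Mg = Mv_top²/r, so v_top² = gr.
With ω = v/R, the kinetic energy at speed v is ½(1+k)Mv² = Mv².
Energy conservation from release (height h) to the top (height 2r): Mgh = Mg(2r) + M·gr.
Thus h_min = 2r + (1+k)r/2 = r(2 + 2/2) = 0.741 × 3 ≈ 2.22 m.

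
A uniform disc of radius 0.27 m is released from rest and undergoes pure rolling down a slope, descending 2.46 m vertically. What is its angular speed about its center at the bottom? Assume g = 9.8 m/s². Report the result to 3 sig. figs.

Here I = (1/2)MR², so the shape factor k = I/(MR²) = 0.5.
Rolling without slipping gives ω = v/R, so the total kinetic energy is ½Mv² + ½Iω² = ½(1+k)Mv² = (3/4)Mv².
Energy conservation Mgh = ½(1+k)Mv² gives v = √(2gh/(1+k)) = √(2 × 9.8 × 2.46 / 1.5) = 5.67 m/s.
Then ω = v/R = 5.67 / 0.27 ≈ 21.0 rad/s.

ω ≈ 21.0 rad/s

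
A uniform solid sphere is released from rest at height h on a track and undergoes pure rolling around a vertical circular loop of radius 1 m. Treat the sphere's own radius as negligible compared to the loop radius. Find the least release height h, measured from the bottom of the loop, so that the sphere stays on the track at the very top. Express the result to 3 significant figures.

h_min ≈ 2.70 m

Here I = (2/5)MR², so the shape factor k = I/(MR²) = 0.4.
At the top, contact is just lost when gravity alone supplies the centripetal force: Mg = Mv_top²/r, i.e. v_top² = gr.
With ω = v/R, the kinetic energy at speed v is ½(1+k)Mv² = (7/10)Mv².
Energy conservation from release (height h) to the top (height 2r): Mgh = Mg(2r) + (7/10)M·gr.
Thus h_min = 2r + (1+k)r/2 = r(2 + 1.4/2) = 1 × 2.7 ≈ 2.70 m.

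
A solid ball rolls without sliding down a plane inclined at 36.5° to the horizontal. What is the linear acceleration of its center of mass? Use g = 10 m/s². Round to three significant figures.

With I = (2/5)MR², the ratio k = I/(MR²) is 0.4.
Along the incline Mg sinθ − f = Ma, and torque about the center fR = Iα = kMR²(a/R) gives f = kMa.
Eliminating f: Mg sinθ = (1+k)Ma, so a = g sinθ/(1+k) = 10 × sin36.5° / 1.4 ≈ 4.25 m/s².

a ≈ 4.25 m/s²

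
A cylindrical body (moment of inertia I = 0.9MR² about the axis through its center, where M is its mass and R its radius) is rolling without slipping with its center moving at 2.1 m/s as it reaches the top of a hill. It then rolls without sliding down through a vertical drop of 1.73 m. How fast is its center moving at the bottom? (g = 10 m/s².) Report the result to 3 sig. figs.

With I = 0.9MR², the ratio k = I/(MR²) is 0.9.
Since it rolls without slipping, ω = v/R and KE = ½Mv² + ½Iω² = ½(1+k)Mv² = (19/20)Mv².
Energy conservation: (19/20)Mv₀² + Mgh = (19/20)Mv², so v² = v₀² + 2gh/(1+k).
v = √(2.1² + 2×10×1.73/1.9) = √22.62 ≈ 4.76 m/s.

v ≈ 4.76 m/s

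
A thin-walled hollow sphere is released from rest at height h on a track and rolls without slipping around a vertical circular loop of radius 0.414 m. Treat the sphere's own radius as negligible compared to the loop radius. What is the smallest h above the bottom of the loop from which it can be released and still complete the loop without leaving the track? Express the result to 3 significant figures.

h_min ≈ 1.17 m

For this body I = (2/3)MR², i.e. k = I/(MR²) = 2/3.
At the top, contact is just lost when gravity alone supplies the centripetal force: Mg = Mv_top²/r, i.e. v_top² = gr.
With ω = v/R, the kinetic energy at speed v is ½(1+k)Mv² = (5/6)Mv².
Energy conservation from release (height h) to the top (height 2r): Mgh = Mg(2r) + (5/6)M·gr.
Thus h_min = 2r + (1+k)r/2 = r(2 + 1.667/2) = 0.414 × 2.833 ≈ 1.17 m.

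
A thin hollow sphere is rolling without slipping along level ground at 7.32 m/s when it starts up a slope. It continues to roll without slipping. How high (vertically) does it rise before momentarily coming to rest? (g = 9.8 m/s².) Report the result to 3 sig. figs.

The moment of inertia is (2/3)MR², giving k ≡ I/(MR²) = 2/3.
Pure rolling means v = ωR; then KE = ½Mv² + ½I(v/R)² = ½(1+k)Mv² = (5/6)Mv².
All of this converts to potential energy at the highest point: (5/6)Mv₀² = Mgh.
Thus h = (1+k)v₀²/(2g) = 1.667 × 7.32² / (2 × 9.8) ≈ 4.56 m.

h ≈ 4.56 m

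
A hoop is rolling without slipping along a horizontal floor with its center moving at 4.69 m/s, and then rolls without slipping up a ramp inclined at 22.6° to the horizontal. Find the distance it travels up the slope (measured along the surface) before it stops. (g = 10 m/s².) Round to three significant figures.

Here I = MR², so the shape factor k = I/(MR²) = 1.
Since it rolls without slipping, ω = v/R and KE = ½Mv² + ½Iω² = ½(1+k)Mv² = Mv².
Setting this equal to Mgh gives the vertical rise h = (1+k)v₀²/(2g) = 2×4.69²/(2×10) = 2.2 m.
Along the incline, d = h/sinθ = 2.2/sin22.6° ≈ 5.72 m.

d ≈ 5.72 m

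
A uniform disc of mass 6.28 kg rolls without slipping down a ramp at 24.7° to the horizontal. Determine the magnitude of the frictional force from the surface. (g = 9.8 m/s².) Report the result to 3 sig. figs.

Here I = (1/2)MR², so the shape factor k = I/(MR²) = 0.5.
Along the incline Mg sinθ − f = Ma, and torque about the center fR = Iα = kMR²(a/R) gives f = kMa.
Combining, a = g sinθ/(1+k) and f = kMa = kMg sinθ/(1+k).
f = 0.5 × 6.28 × 9.8 × sin24.7° / 1.5 ≈ 8.57 N.

f ≈ 8.57 N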